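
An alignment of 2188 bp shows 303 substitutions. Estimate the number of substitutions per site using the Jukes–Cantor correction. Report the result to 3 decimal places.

0.153

p = 303/2188 ≈ 0.138483.
d = −(3/4) ln(1 − 4p/3) = −0.75 ln(1 − 0.184644) = −0.75 ln(0.815356)
  = −0.75 × (-0.204130) = 0.153098 substitutions/site.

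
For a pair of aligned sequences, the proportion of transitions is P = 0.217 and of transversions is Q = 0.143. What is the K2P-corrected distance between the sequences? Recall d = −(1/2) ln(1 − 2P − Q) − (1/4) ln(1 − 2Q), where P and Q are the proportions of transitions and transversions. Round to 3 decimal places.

Under the Kimura two-parameter model, d = −½ ln(1 − 2P − Q) − ¼ ln(1 − 2Q).
1 − 2P − Q = 0.423, giving −½ ln(0.423) = 0.430192.
1 − 2Q = 0.714, giving −¼ ln(0.714) = 0.084218.
d = 0.430192 + 0.084218 = 0.514410.

0.514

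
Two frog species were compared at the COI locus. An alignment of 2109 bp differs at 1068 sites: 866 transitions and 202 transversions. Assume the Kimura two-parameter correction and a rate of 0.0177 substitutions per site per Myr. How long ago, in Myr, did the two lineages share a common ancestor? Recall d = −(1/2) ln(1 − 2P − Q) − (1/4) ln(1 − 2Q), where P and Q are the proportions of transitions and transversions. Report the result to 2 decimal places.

36.66

P = 866/2109 ≈ 0.410621 and Q = 202/2109 ≈ 0.09578.
Under the Kimura two-parameter model, d = −½ ln(1 − 2P − Q) − ¼ ln(1 − 2Q).
1 − 2P − Q = 0.082978, giving −½ ln(0.082978) = 1.244590.
1 − 2Q = 0.80844, giving −¼ ln(0.80844) = 0.053162.
d = 1.244590 + 0.053162 = 1.297752.
Under a molecular clock d = 2μt, so t = d/(2μ) = 1.297752 / (2 × 0.0177) = 36.66 Myr.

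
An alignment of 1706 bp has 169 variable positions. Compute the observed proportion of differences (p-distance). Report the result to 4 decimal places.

p = 169/1706 = 0.099062… ≈ 0.0991 (to 4 d.p.).

0.0991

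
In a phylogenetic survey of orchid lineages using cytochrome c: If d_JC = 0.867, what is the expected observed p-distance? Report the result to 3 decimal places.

p = (3/4)(1 − e^(−4d/3)) = 0.75 × (1 − e^(-1.156)) = 0.75 × (1 − 0.314743) = 0.513943.

0.514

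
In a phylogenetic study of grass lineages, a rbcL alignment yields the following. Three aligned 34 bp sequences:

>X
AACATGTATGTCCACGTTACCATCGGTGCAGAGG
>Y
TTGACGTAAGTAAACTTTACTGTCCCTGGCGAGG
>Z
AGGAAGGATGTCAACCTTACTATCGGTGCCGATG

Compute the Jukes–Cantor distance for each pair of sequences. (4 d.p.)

d(X,Y) = 0.5972, d(X,Z) = 0.3265, d(Y,Z) = 0.4770

X–Y: 14/34 sites differ → p ≈ 0.411765, d = −0.75 ln(1 − 0.54902) = 0.597249 ≈ 0.5972.
X–Z: 9/34 sites differ → p ≈ 0.264706, d = −0.75 ln(1 − 0.352941) = 0.326488 ≈ 0.3265.
Y–Z: 12/34 sites differ → p ≈ 0.352941, d = −0.75 ln(1 − 0.470588) = 0.476991 ≈ 0.4770.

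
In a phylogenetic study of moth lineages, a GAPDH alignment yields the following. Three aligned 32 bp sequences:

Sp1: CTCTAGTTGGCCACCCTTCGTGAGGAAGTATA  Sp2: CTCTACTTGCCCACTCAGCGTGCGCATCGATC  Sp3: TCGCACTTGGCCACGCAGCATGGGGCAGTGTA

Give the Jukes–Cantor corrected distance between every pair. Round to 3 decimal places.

Sp1–Sp2: 11/32 sites differ → p = 0.34375, d = −0.75 ln(1 − 0.458333) = 0.459828 ≈ 0.460.
Sp1–Sp3: 12/32 sites differ → p = 0.375, d = −0.75 ln(1 − 0.5) = 0.519860 ≈ 0.520.
Sp2–Sp3: 15/32 sites differ → p = 0.46875, d = −0.75 ln(1 − 0.625) = 0.735622 ≈ 0.736.

d(Sp1,Sp2) = 0.460, d(Sp1,Sp3) = 0.520, d(Sp2,Sp3) = 0.736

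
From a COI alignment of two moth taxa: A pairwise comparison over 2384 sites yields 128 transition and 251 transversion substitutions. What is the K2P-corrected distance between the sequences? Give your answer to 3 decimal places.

0.179

P = 128/2384 ≈ 0.053691 and Q = 251/2384 ≈ 0.105285.
Under the Kimura two-parameter model, d = −½ ln(1 − 2P − Q) − ¼ ln(1 − 2Q).
1 − 2P − Q = 0.787333, giving −½ ln(0.787333) = 0.119552.
1 − 2Q = 0.78943, giving −¼ ln(0.78943) = 0.059111.
d = 0.119552 + 0.059111 = 0.178663.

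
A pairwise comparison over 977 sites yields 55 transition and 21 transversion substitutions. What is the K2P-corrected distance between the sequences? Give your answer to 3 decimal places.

0.083

P = 55/977 ≈ 0.056295 and Q = 21/977 ≈ 0.021494.
Under the Kimura two-parameter model, d = −½ ln(1 − 2P − Q) − ¼ ln(1 − 2Q).
1 − 2P − Q = 0.865916, giving −½ ln(0.865916) = 0.071984.
1 − 2Q = 0.957012, giving −¼ ln(0.957012) = 0.010985.
d = 0.071984 + 0.010985 = 0.082969.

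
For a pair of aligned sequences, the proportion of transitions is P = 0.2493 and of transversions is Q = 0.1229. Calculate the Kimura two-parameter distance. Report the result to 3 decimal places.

Under the Kimura two-parameter model, d = −½ ln(1 − 2P − Q) − ¼ ln(1 − 2Q).
1 − 2P − Q = 0.3785, giving −½ ln(0.3785) = 0.485770.
1 − 2Q = 0.7542, giving −¼ ln(0.7542) = 0.070524.
d = 0.485770 + 0.070524 = 0.556294.

0.556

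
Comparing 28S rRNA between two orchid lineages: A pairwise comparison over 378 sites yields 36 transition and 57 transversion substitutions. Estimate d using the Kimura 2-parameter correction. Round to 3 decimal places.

0.298

P = 36/378 ≈ 0.095238 and Q = 57/378 ≈ 0.150794.
Under the Kimura two-parameter model, d = −½ ln(1 − 2P − Q) − ¼ ln(1 − 2Q).
1 − 2P − Q = 0.65873, giving −½ ln(0.65873) = 0.208721.
1 − 2Q = 0.698412, giving −¼ ln(0.698412) = 0.089737.
d = 0.208721 + 0.089737 = 0.298458.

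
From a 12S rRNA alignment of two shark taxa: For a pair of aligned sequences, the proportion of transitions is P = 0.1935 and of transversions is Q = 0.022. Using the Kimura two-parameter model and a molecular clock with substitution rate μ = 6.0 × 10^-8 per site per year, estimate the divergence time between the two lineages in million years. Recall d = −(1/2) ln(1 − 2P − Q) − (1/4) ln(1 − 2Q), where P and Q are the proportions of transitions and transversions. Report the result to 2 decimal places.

2.29

Under the Kimura two-parameter model, d = −½ ln(1 − 2P − Q) − ¼ ln(1 − 2Q).
1 − 2P − Q = 0.591, giving −½ ln(0.591) = 0.262970.
1 − 2Q = 0.956, giving −¼ ln(0.956) = 0.011249.
d = 0.262970 + 0.011249 = 0.274219.
Under a molecular clock d = 2μt, so t = d/(2μ) = 0.274219 / (2 × 6.0 × 10^-8) = 2.29 million years.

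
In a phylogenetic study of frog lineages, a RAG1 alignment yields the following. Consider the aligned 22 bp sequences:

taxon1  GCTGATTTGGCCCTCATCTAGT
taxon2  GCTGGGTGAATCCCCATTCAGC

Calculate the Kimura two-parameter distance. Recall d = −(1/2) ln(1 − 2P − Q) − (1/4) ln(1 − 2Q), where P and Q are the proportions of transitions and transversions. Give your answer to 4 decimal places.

0.9025

Of 22 sites, 8 differences are transitions and 2 are transversions, so P = 8/22 ≈ 0.363636 and Q = 2/22 ≈ 0.090909.
Under the Kimura two-parameter model, d = −½ ln(1 − 2P − Q) − ¼ ln(1 − 2Q).
1 − 2P − Q = 0.181819, giving −½ ln(0.181819) = 0.852372.
1 − 2Q = 0.818182, giving −¼ ln(0.818182) = 0.050168.
d = 0.852372 + 0.050168 = 0.902540.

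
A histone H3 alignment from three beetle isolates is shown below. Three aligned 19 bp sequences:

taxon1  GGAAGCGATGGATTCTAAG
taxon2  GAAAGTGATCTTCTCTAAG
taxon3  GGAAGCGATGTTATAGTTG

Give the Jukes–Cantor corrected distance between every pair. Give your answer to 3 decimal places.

d(taxon1,taxon2) = 0.410, d(taxon1,taxon3) = 0.507, d(taxon2,taxon3) = 0.618

taxon1–taxon2: 6/19 sites differ → p ≈ 0.315789, d = −0.75 ln(1 − 0.421052) = 0.409907 ≈ 0.410.
taxon1–taxon3: 7/19 sites differ → p ≈ 0.368421, d = −0.75 ln(1 − 0.491228) = 0.506816 ≈ 0.507.
taxon2–taxon3: 8/19 sites differ → p ≈ 0.421053, d = −0.75 ln(1 − 0.561404) = 0.618132 ≈ 0.618.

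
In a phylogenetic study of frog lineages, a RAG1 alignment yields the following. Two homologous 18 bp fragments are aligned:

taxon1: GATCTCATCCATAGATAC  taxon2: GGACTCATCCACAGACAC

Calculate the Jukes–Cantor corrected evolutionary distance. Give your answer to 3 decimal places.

0.264

The sequences differ at 4 of 18 sites (2, 3, 12, 16), so p = 4/18 ≈ 0.222222.
d = −(3/4) ln(1 − 4p/3) = −0.75 ln(1 − 0.296296) = −0.75 ln(0.703704)
  = −0.75 × (-0.351397) = 0.263548 substitutions/site.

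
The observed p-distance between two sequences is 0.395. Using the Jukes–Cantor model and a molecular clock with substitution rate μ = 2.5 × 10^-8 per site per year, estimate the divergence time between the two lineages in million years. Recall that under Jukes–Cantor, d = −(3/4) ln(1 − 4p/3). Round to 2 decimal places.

11.22

d = −(3/4) ln(1 − 4p/3) = −0.75 ln(1 − 0.526667) = −0.75 ln(0.473333)
  = −0.75 × (-0.747956) = 0.560967 substitutions/site.
Under a molecular clock d = 2μt, so t = d/(2μ) = 0.560967 / (2 × 2.5 × 10^-8) = 11.22 million years.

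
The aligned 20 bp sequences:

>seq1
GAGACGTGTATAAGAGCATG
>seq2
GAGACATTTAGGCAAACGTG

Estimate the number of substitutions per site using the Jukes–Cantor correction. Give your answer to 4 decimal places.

The sequences differ at 8 of 20 sites (6, 8, 11, 12, 13, 14, 16, 18), so p = 8/20 = 0.4.
d = −(3/4) ln(1 − 4p/3) = −0.75 ln(1 − 0.533333) = −0.75 ln(0.466667)
  = −0.75 × (-0.762139) = 0.571604 substitutions/site.

0.5716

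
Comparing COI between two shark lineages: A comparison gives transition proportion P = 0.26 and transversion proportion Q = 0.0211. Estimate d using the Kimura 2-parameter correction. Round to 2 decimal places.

0.40

Under the Kimura two-parameter model, d = −½ ln(1 − 2P − Q) − ¼ ln(1 − 2Q).
1 − 2P − Q = 0.4589, giving −½ ln(0.4589) = 0.389461.
1 − 2Q = 0.9578, giving −¼ ln(0.9578) = 0.010779.
d = 0.389461 + 0.010779 = 0.400240.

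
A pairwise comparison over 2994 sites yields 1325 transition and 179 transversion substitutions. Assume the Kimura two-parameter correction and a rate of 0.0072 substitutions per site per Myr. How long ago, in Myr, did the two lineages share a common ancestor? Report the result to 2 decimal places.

P = 1325/2994 ≈ 0.442552 and Q = 179/2994 ≈ 0.059786.
Under the Kimura two-parameter model, d = −½ ln(1 − 2P − Q) − ¼ ln(1 − 2Q).
1 − 2P − Q = 0.05511, giving −½ ln(0.05511) = 1.449212.
1 − 2Q = 0.880428, giving −¼ ln(0.880428) = 0.031837.
d = 1.449212 + 0.031837 = 1.481049.
Under a molecular clock d = 2μt, so t = d/(2μ) = 1.481049 / (2 × 0.0072) = 102.85 Myr.

102.85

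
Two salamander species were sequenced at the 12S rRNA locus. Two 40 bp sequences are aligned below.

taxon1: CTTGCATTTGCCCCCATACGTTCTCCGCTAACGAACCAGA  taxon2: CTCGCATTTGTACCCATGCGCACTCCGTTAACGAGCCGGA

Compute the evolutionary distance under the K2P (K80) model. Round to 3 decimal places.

0.282

Of 40 sites, 7 differences are transitions and 2 are transversions, so P = 7/40 = 0.175 and Q = 2/40 = 0.05.
Under the Kimura two-parameter model, d = −½ ln(1 − 2P − Q) − ¼ ln(1 − 2Q).
1 − 2P − Q = 0.6, giving −½ ln(0.6) = 0.255413.
1 − 2Q = 0.9, giving −¼ ln(0.9) = 0.026340.
d = 0.255413 + 0.026340 = 0.281753.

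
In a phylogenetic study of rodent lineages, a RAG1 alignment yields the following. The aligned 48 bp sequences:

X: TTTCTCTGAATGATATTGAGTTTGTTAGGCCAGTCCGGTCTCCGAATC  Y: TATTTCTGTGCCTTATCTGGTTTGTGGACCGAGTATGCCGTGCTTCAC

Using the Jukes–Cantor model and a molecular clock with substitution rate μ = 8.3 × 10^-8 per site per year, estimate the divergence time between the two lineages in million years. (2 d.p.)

The sequences differ at 25 of 48 sites, so p = 25/48 ≈ 0.520833.
d = −(3/4) ln(1 − 4p/3) = −0.75 ln(1 − 0.694444) = −0.75 ln(0.305556)
  = −0.75 × (-1.185622) = 0.889217 substitutions/site.
Under a molecular clock d = 2μt, so t = d/(2μ) = 0.889217 / (2 × 8.3 × 10^-8) = 5.36 million years.

5.36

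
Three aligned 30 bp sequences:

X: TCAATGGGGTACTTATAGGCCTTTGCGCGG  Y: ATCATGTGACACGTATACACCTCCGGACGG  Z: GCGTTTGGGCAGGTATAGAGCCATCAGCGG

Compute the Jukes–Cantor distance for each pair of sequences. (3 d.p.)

X–Y: 13/30 sites differ → p ≈ 0.433333, d = −0.75 ln(1 − 0.577777) = 0.646666 ≈ 0.647.
X–Z: 13/30 sites differ → p ≈ 0.433333, d = −0.75 ln(1 − 0.577777) = 0.646666 ≈ 0.647.
Y–Z: 16/30 sites differ → p ≈ 0.533333, d = −0.75 ln(1 − 0.711111) = 0.931285 ≈ 0.931.

d(X,Y) = 0.647, d(X,Z) = 0.647, d(Y,Z) = 0.931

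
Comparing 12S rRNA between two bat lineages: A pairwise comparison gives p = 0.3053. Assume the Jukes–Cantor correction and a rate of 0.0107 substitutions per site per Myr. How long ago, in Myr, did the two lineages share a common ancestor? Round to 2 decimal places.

d = −(3/4) ln(1 − 4p/3) = −0.75 ln(1 − 0.407067) = −0.75 ln(0.592933)
  = −0.75 × (-0.522674) = 0.392006 substitutions/site.
Under a molecular clock d = 2μt, so t = d/(2μ) = 0.392006 / (2 × 0.0107) = 18.32 Myr.

18.32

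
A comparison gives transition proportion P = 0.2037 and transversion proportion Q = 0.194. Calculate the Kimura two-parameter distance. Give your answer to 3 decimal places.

0.583

Under the Kimura two-parameter model, d = −½ ln(1 − 2P − Q) − ¼ ln(1 − 2Q).
1 − 2P − Q = 0.3986, giving −½ ln(0.3986) = 0.459898.
1 − 2Q = 0.612, giving −¼ ln(0.612) = 0.122756.
d = 0.459898 + 0.122756 = 0.582654.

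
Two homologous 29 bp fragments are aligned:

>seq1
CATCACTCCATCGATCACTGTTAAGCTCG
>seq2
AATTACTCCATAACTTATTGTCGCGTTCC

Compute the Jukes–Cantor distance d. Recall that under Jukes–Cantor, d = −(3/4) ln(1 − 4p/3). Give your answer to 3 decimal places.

The sequences differ at 12 of 29 sites, so p = 12/29 ≈ 0.413793.
d = −(3/4) ln(1 − 4p/3) = −0.75 ln(1 − 0.551724) = −0.75 ln(0.448276)
  = −0.75 × (-0.802346) = 0.601760 substitutions/site.

0.602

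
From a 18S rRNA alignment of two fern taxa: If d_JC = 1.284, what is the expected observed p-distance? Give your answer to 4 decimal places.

0.6146

p = (3/4)(1 − e^(−4d/3)) = 0.75 × (1 − e^(-1.712)) = 0.75 × (1 − 0.180504) = 0.614622.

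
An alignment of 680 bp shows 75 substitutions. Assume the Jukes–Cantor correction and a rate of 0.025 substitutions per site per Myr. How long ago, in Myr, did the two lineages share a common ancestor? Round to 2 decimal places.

2.39

p = 75/680 ≈ 0.110294.
d = −(3/4) ln(1 − 4p/3) = −0.75 ln(1 − 0.147059) = −0.75 ln(0.852941)
  = −0.75 × (-0.159065) = 0.119299 substitutions/site.
Under a molecular clock d = 2μt, so t = d/(2μ) = 0.119299 / (2 × 0.025) = 2.39 Myr.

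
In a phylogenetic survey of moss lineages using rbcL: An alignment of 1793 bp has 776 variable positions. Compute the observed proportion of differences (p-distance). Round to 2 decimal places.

p = 776/1793 = 0.432794… ≈ 0.43 (to 2 d.p.).

0.43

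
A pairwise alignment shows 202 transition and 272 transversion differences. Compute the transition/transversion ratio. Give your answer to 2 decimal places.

0.74

R = 202/272 = 0.742647… ≈ 0.74 (to 2 d.p.).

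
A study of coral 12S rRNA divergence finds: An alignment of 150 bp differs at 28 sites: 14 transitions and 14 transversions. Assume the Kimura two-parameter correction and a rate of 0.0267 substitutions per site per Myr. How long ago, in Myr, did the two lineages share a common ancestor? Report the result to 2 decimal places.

4.04

P = 14/150 ≈ 0.093333 and Q = 14/150 ≈ 0.093333.
Under the Kimura two-parameter model, d = −½ ln(1 − 2P − Q) − ¼ ln(1 − 2Q).
1 − 2P − Q = 0.720001, giving −½ ln(0.720001) = 0.164251.
1 − 2Q = 0.813334, giving −¼ ln(0.813334) = 0.051653.
d = 0.164251 + 0.051653 = 0.215904.
Under a molecular clock d = 2μt, so t = d/(2μ) = 0.215904 / (2 × 0.0267) = 4.04 Myr.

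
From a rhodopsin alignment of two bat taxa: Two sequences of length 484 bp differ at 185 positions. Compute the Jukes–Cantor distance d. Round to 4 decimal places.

p = 185/484 ≈ 0.382231.
d = −(3/4) ln(1 − 4p/3) = −0.75 ln(1 − 0.509641) = −0.75 ln(0.490359)
  = −0.75 × (-0.712618) = 0.534464 substitutions/site.

0.5345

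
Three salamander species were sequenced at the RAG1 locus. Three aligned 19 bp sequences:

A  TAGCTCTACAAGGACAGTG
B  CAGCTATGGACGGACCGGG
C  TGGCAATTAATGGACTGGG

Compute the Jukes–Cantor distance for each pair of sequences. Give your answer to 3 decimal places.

d(A,B) = 0.507, d(A,C) = 0.618, d(B,C) = 0.507

A–B: 7/19 sites differ → p ≈ 0.368421, d = −0.75 ln(1 − 0.491228) = 0.506816 ≈ 0.507.
A–C: 8/19 sites differ → p ≈ 0.421053, d = −0.75 ln(1 − 0.561404) = 0.618132 ≈ 0.618.
B–C: 7/19 sites differ → p ≈ 0.368421, d = −0.75 ln(1 − 0.491228) = 0.506816 ≈ 0.507.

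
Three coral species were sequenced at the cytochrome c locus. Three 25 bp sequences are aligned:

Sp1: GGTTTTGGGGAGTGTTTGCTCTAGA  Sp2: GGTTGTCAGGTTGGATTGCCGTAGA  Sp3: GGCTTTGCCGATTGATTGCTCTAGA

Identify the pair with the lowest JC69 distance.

Sp1–Sp2: 9/25 differ, p = 0.360, d = 0.490.
Sp1–Sp3: 5/25 differ, p = 0.200, d = 0.233.
Sp2–Sp3: 9/25 differ, p = 0.360, d = 0.490.
The smallest distance is between Sp1 and Sp3.

Sp1 and Sp3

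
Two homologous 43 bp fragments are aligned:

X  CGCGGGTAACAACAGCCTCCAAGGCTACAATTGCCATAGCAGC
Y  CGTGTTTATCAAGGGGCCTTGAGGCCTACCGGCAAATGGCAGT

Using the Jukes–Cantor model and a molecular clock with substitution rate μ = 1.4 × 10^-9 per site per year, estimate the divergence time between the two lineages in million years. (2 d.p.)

334.53

The sequences differ at 23 of 43 sites, so p = 23/43 ≈ 0.534884.
d = −(3/4) ln(1 − 4p/3) = −0.75 ln(1 − 0.713179) = −0.75 ln(0.286821)
  = −0.75 × (-1.248897) = 0.936673 substitutions/site.
Under a molecular clock d = 2μt, so t = d/(2μ) = 0.936673 / (2 × 1.4 × 10^-9) = 334.53 million years.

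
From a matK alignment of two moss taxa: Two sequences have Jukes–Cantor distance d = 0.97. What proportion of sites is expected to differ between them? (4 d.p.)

0.5442

p = (3/4)(1 − e^(−4d/3)) = 0.75 × (1 − e^(-1.293333)) = 0.75 × (1 − 0.274355) = 0.544234.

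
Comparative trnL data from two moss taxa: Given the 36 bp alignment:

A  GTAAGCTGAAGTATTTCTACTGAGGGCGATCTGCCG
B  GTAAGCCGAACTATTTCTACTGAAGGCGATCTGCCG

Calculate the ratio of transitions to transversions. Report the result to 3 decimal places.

2.000

Transitions are A↔G and C↔T; transversions are all other mismatches.
Transitions: 2. Transversions: 1.
R = 2/1 = 2.000.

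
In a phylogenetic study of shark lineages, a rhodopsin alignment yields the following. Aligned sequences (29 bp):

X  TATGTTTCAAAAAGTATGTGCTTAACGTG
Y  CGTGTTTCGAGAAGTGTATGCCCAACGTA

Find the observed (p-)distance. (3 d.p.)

The sequences differ at 9 of 29 positions (sites 1, 2, 9, 11, 16, 18, 22, 23, 29).
p = 9/29 = 0.310344… ≈ 0.310 (to 3 d.p.).

0.310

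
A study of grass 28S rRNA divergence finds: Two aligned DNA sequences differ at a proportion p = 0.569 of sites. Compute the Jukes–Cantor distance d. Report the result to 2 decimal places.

1.07

d = −(3/4) ln(1 − 4p/3) = −0.75 ln(1 − 0.758667) = −0.75 ln(0.241333)
  = −0.75 × (-1.421578) = 1.066184 substitutions/site.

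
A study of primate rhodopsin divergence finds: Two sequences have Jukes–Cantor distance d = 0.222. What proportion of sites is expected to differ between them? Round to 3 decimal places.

0.192

p = (3/4)(1 − e^(−4d/3)) = 0.75 × (1 − e^(-0.296)) = 0.75 × (1 − 0.743787) = 0.192160.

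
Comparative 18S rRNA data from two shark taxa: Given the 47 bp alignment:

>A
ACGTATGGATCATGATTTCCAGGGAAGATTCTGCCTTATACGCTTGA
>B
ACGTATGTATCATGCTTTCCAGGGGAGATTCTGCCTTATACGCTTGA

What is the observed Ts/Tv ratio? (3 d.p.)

Transitions are A↔G and C↔T; transversions are all other mismatches.
Transitions: 1. Transversions: 2.
R = 1/2 = 0.500.

0.500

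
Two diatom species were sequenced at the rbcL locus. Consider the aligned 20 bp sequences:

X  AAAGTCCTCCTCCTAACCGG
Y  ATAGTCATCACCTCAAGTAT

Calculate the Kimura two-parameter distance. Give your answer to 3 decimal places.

Of 20 sites, 5 differences are transitions and 5 are transversions, so P = 5/20 = 0.25 and Q = 5/20 = 0.25.
Under the Kimura two-parameter model, d = −½ ln(1 − 2P − Q) − ¼ ln(1 − 2Q).
1 − 2P − Q = 0.25, giving −½ ln(0.25) = 0.693147.
1 − 2Q = 0.5, giving −¼ ln(0.5) = 0.173287.
d = 0.693147 + 0.173287 = 0.866434.

0.866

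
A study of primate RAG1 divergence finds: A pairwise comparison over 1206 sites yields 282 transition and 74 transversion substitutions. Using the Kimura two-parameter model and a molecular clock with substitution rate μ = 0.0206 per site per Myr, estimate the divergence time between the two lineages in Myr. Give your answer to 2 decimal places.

9.93

P = 282/1206 ≈ 0.233831 and Q = 74/1206 ≈ 0.06136.
Under the Kimura two-parameter model, d = −½ ln(1 − 2P − Q) − ¼ ln(1 − 2Q).
1 − 2P − Q = 0.470978, giving −½ ln(0.470978) = 0.376472.
1 − 2Q = 0.87728, giving −¼ ln(0.87728) = 0.032732.
d = 0.376472 + 0.032732 = 0.409204.
Under a molecular clock d = 2μt, so t = d/(2μ) = 0.409204 / (2 × 0.0206) = 9.93 Myr.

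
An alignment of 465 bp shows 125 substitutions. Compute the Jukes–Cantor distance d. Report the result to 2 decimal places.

p = 125/465 ≈ 0.268817.
d = −(3/4) ln(1 − 4p/3) = −0.75 ln(1 − 0.358423) = −0.75 ln(0.641577)
  = −0.75 × (-0.443826) = 0.332870 substitutions/site.

0.33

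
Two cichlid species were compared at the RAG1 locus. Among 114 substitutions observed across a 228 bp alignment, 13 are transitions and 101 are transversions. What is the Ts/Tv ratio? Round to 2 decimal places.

R = 13/101 = 0.128712… ≈ 0.13 (to 2 d.p.).

0.13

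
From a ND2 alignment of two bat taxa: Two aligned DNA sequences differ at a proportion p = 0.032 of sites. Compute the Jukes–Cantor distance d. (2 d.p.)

d = −(3/4) ln(1 − 4p/3) = −0.75 ln(1 − 0.042667) = −0.75 ln(0.957333)
  = −0.75 × (-0.043604) = 0.032703 substitutions/site.

0.03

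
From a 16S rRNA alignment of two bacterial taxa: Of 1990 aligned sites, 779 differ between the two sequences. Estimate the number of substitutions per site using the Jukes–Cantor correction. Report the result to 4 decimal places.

0.5535

p = 779/1990 ≈ 0.391457.
d = −(3/4) ln(1 − 4p/3) = −0.75 ln(1 − 0.521943) = −0.75 ln(0.478057)
  = −0.75 × (-0.738025) = 0.553519 substitutions/site.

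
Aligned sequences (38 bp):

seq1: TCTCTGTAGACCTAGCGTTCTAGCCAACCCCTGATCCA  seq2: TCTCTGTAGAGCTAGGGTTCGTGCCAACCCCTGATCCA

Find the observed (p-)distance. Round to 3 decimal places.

0.105

The sequences differ at 4 of 38 positions (sites 11, 16, 21, 22).
p = 4/38 = 0.105263… ≈ 0.105 (to 3 d.p.).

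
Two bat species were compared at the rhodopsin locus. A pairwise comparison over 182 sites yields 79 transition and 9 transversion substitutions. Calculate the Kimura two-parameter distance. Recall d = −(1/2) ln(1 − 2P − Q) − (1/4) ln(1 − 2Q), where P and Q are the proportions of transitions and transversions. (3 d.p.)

1.274

P = 79/182 ≈ 0.434066 and Q = 9/182 ≈ 0.049451.
Under the Kimura two-parameter model, d = −½ ln(1 − 2P − Q) − ¼ ln(1 − 2Q).
1 − 2P − Q = 0.082417, giving −½ ln(0.082417) = 1.247982.
1 − 2Q = 0.901098, giving −¼ ln(0.901098) = 0.026035.
d = 1.247982 + 0.026035 = 1.274017.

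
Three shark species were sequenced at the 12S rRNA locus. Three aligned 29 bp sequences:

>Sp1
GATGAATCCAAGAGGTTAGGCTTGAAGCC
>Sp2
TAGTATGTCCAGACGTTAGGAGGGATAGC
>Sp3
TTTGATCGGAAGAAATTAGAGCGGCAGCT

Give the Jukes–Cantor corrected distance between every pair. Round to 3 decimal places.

Sp1–Sp2: 14/29 sites differ → p ≈ 0.482759, d = −0.75 ln(1 − 0.643679) = 0.773942 ≈ 0.774.
Sp1–Sp3: 14/29 sites differ → p ≈ 0.482759, d = −0.75 ln(1 − 0.643679) = 0.773942 ≈ 0.774.
Sp2–Sp3: 17/29 sites differ → p ≈ 0.586207, d = −0.75 ln(1 − 0.781609) = 1.141101 ≈ 1.141.

d(Sp1,Sp2) = 0.774, d(Sp1,Sp3) = 0.774, d(Sp2,Sp3) = 1.141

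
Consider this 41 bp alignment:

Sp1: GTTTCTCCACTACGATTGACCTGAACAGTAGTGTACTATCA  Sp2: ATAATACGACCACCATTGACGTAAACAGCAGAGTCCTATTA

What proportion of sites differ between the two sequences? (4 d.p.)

The sequences differ at 14 of 41 positions.
p = 14/41 = 0.341463… ≈ 0.3415 (to 4 d.p.).

0.3415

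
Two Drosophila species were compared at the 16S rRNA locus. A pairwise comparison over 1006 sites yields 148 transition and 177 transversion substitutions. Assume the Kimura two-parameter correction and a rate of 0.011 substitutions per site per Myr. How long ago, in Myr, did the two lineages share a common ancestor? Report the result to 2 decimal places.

19.37

P = 148/1006 ≈ 0.147117 and Q = 177/1006 ≈ 0.175944.
Under the Kimura two-parameter model, d = −½ ln(1 − 2P − Q) − ¼ ln(1 − 2Q).
1 − 2P − Q = 0.529822, giving −½ ln(0.529822) = 0.317607.
1 − 2Q = 0.648112, giving −¼ ln(0.648112) = 0.108423.
d = 0.317607 + 0.108423 = 0.426030.
Under a molecular clock d = 2μt, so t = d/(2μ) = 0.426030 / (2 × 0.011) = 19.37 Myr.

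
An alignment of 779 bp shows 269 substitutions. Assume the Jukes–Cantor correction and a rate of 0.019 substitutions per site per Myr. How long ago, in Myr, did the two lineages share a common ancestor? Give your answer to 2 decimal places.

p = 269/779 ≈ 0.345315.
d = −(3/4) ln(1 − 4p/3) = −0.75 ln(1 − 0.46042) = −0.75 ln(0.53958)
  = −0.75 × (-0.616964) = 0.462723 substitutions/site.
Under a molecular clock d = 2μt, so t = d/(2μ) = 0.462723 / (2 × 0.019) = 12.18 Myr.

12.18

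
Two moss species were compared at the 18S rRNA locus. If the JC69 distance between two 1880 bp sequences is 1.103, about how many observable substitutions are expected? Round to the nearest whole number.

1086

Invert JC69: p = (3/4)(1 − e^(−4d/3)) = 0.75 × (1 − e^(-1.470667)) = 0.75 × (1 − 0.229772) = 0.577671.
Expected differing sites = pL ≈ 0.577671 × 1880 = 1086.02148 ≈ 1086.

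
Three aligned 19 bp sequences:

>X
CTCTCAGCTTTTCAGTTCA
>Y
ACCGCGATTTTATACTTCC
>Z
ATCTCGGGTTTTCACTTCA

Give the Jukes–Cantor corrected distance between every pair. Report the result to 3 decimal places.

X–Y: 10/19 sites differ → p ≈ 0.526316, d = −0.75 ln(1 − 0.701755) = 0.907380 ≈ 0.907.
X–Z: 4/19 sites differ → p ≈ 0.210526, d = −0.75 ln(1 − 0.280701) = 0.247109 ≈ 0.247.
Y–Z: 7/19 sites differ → p ≈ 0.368421, d = −0.75 ln(1 − 0.491228) = 0.506816 ≈ 0.507.

d(X,Y) = 0.907, d(X,Z) = 0.247, d(Y,Z) = 0.507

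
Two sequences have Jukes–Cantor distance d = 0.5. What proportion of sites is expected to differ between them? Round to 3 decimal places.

0.365

p = (3/4)(1 − e^(−4d/3)) = 0.75 × (1 − e^(-0.666667)) = 0.75 × (1 − 0.513417) = 0.364937.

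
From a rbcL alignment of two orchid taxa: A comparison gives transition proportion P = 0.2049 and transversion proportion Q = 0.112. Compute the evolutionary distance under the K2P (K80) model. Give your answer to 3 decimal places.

Under the Kimura two-parameter model, d = −½ ln(1 − 2P − Q) − ¼ ln(1 − 2Q).
1 − 2P − Q = 0.4782, giving −½ ln(0.4782) = 0.368863.
1 − 2Q = 0.776, giving −¼ ln(0.776) = 0.063401.
d = 0.368863 + 0.063401 = 0.432264.

0.432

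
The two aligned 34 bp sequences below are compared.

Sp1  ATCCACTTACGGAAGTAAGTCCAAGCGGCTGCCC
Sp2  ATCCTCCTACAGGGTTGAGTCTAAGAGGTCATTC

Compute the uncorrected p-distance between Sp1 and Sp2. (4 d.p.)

0.4118

The sequences differ at 14 of 34 positions.
p = 14/34 = 0.411764… ≈ 0.4118 (to 4 d.p.).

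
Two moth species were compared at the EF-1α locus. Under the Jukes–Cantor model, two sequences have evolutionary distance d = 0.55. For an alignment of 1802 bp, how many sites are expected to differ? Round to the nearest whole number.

Invert JC69: p = (3/4)(1 − e^(−4d/3)) = 0.75 × (1 − e^(-0.733333)) = 0.75 × (1 − 0.480305) = 0.389771.
Expected differing sites = pL ≈ 0.389771 × 1802 = 702.367342 ≈ 702.

702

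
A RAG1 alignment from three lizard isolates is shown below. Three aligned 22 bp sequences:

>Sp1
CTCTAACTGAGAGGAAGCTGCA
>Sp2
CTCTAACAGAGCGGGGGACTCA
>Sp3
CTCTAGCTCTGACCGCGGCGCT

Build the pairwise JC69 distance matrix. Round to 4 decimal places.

Sp1–Sp2: 7/22 sites differ → p ≈ 0.318182, d = −0.75 ln(1 − 0.424243) = 0.414052 ≈ 0.4141.
Sp1–Sp3: 10/22 sites differ → p ≈ 0.454545, d = −0.75 ln(1 − 0.60606) = 0.698667 ≈ 0.6987.
Sp2–Sp3: 11/22 sites differ → p = 0.5, d = −0.75 ln(1 − 0.666667) = 0.823960 ≈ 0.8240.

d(Sp1,Sp2) = 0.4141, d(Sp1,Sp3) = 0.6987, d(Sp2,Sp3) = 0.8240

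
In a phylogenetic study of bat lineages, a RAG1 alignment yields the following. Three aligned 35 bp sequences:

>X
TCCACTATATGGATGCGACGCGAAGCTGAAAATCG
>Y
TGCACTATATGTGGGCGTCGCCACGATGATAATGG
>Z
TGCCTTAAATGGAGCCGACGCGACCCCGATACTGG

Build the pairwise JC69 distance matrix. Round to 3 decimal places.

d(X,Y) = 0.360, d(X,Z) = 0.458, d(Y,Z) = 0.458

X–Y: 10/35 sites differ → p ≈ 0.285714, d = −0.75 ln(1 − 0.380952) = 0.359679 ≈ 0.360.
X–Z: 12/35 sites differ → p ≈ 0.342857, d = −0.75 ln(1 − 0.457143) = 0.458182 ≈ 0.458.
Y–Z: 12/35 sites differ → p ≈ 0.342857, d = −0.75 ln(1 − 0.457143) = 0.458182 ≈ 0.458.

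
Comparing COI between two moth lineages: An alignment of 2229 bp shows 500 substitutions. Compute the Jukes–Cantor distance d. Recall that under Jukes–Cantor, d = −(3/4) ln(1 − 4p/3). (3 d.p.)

p = 500/2229 ≈ 0.224316.
d = −(3/4) ln(1 − 4p/3) = −0.75 ln(1 − 0.299088) = −0.75 ln(0.700912)
  = −0.75 × (-0.355373) = 0.266530 substitutions/site.

0.267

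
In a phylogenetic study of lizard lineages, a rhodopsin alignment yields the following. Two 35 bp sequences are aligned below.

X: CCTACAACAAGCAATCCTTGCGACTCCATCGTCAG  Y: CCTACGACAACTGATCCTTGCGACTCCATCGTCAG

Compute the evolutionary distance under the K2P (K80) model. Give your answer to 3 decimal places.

0.126

Of 35 sites, 3 differences are transitions and 1 are transversions, so P = 3/35 ≈ 0.085714 and Q = 1/35 ≈ 0.028571.
Under the Kimura two-parameter model, d = −½ ln(1 − 2P − Q) − ¼ ln(1 − 2Q).
1 − 2P − Q = 0.800001, giving −½ ln(0.800001) = 0.111571.
1 − 2Q = 0.942858, giving −¼ ln(0.942858) = 0.014710.
d = 0.111571 + 0.014710 = 0.126281.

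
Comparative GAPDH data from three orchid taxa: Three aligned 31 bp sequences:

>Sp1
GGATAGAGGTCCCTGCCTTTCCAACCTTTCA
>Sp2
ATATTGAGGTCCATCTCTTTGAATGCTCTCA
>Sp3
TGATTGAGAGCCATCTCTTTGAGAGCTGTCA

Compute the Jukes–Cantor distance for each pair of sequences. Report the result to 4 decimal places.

d(Sp1,Sp2) = 0.4806, d(Sp1,Sp3) = 0.5445, d(Sp2,Sp3) = 0.2687

Sp1–Sp2: 11/31 sites differ → p ≈ 0.354839, d = −0.75 ln(1 − 0.473119) = 0.480585 ≈ 0.4806.
Sp1–Sp3: 12/31 sites differ → p ≈ 0.387097, d = −0.75 ln(1 − 0.516129) = 0.544453 ≈ 0.5445.
Sp2–Sp3: 7/31 sites differ → p ≈ 0.225806, d = −0.75 ln(1 − 0.301075) = 0.268659 ≈ 0.2687.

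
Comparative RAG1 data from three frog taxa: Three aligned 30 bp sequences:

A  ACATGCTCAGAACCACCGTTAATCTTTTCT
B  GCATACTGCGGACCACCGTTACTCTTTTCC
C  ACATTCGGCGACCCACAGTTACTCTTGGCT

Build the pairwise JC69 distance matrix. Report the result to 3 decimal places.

A–B: 7/30 sites differ → p ≈ 0.233333, d = −0.75 ln(1 − 0.311111) = 0.279506 ≈ 0.280.
A–C: 9/30 sites differ → p = 0.3, d = −0.75 ln(1 − 0.4) = 0.383119 ≈ 0.383.
B–C: 9/30 sites differ → p = 0.3, d = −0.75 ln(1 − 0.4) = 0.383119 ≈ 0.383.

d(A,B) = 0.280, d(A,C) = 0.383, d(B,C) = 0.383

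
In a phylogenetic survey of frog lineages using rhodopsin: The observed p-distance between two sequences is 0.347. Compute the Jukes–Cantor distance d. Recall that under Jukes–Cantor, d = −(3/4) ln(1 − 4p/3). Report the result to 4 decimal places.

d = −(3/4) ln(1 − 4p/3) = −0.75 ln(1 − 0.462667) = −0.75 ln(0.537333)
  = −0.75 × (-0.621137) = 0.465853 substitutions/site.

0.4659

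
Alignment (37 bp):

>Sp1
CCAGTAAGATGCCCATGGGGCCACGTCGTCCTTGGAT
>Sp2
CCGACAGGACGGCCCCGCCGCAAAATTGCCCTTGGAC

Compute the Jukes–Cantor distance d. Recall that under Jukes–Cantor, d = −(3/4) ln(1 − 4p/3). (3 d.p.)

0.645

The sequences differ at 16 of 37 sites, so p = 16/37 ≈ 0.432432.
d = −(3/4) ln(1 − 4p/3) = −0.75 ln(1 − 0.576576) = −0.75 ln(0.423424)
  = −0.75 × (-0.859381) = 0.644536 substitutions/site.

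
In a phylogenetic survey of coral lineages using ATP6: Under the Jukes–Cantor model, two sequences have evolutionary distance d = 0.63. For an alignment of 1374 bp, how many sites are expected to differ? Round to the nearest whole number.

586

Invert JC69: p = (3/4)(1 − e^(−4d/3)) = 0.75 × (1 − e^(-0.84)) = 0.75 × (1 − 0.431711) = 0.426217.
Expected differing sites = pL ≈ 0.426217 × 1374 = 585.622158 ≈ 586.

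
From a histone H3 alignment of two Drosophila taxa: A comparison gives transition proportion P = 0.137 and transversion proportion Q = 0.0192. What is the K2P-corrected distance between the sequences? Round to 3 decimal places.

0.183

Under the Kimura two-parameter model, d = −½ ln(1 − 2P − Q) − ¼ ln(1 − 2Q).
1 − 2P − Q = 0.7068, giving −½ ln(0.7068) = 0.173504.
1 − 2Q = 0.9616, giving −¼ ln(0.9616) = 0.009789.
d = 0.173504 + 0.009789 = 0.183293.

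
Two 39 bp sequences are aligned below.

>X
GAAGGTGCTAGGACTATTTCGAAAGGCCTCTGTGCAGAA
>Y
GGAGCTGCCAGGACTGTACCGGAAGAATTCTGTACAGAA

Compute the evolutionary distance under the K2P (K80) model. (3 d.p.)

0.376

Of 39 sites, 8 differences are transitions and 3 are transversions, so P = 8/39 ≈ 0.205128 and Q = 3/39 ≈ 0.076923.
Under the Kimura two-parameter model, d = −½ ln(1 − 2P − Q) − ¼ ln(1 − 2Q).
1 − 2P − Q = 0.512821, giving −½ ln(0.512821) = 0.333914.
1 − 2Q = 0.846154, giving −¼ ln(0.846154) = 0.041763.
d = 0.333914 + 0.041763 = 0.375677.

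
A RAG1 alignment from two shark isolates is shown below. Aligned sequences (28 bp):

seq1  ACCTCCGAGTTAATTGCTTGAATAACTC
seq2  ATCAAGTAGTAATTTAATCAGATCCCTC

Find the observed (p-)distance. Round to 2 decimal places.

0.50

The sequences differ at 14 of 28 positions.
p = 14/28 = 0.50.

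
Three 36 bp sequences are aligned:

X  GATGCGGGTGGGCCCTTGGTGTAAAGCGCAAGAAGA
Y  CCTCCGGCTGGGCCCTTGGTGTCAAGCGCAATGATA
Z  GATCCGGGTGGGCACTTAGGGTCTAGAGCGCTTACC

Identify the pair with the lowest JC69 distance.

X and Y

X–Y: 8/36 differ, p = 0.222, d = 0.264.
X–Z: 13/36 differ, p = 0.361, d = 0.493.
Y–Z: 13/36 differ, p = 0.361, d = 0.493.
The smallest distance is between X and Y.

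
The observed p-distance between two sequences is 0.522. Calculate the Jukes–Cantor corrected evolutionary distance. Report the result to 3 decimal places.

d = −(3/4) ln(1 − 4p/3) = −0.75 ln(1 − 0.696) = −0.75 ln(0.304)
  = −0.75 × (-1.190728) = 0.893046 substitutions/site.

0.893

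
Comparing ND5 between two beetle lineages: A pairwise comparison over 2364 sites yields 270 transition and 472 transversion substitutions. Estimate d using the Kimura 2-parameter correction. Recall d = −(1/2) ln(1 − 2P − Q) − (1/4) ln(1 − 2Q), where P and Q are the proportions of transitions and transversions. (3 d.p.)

P = 270/2364 ≈ 0.114213 and Q = 472/2364 ≈ 0.199662.
Under the Kimura two-parameter model, d = −½ ln(1 − 2P − Q) − ¼ ln(1 − 2Q).
1 − 2P − Q = 0.571912, giving −½ ln(0.571912) = 0.279385.
1 − 2Q = 0.600676, giving −¼ ln(0.600676) = 0.127425.
d = 0.279385 + 0.127425 = 0.406810.

0.407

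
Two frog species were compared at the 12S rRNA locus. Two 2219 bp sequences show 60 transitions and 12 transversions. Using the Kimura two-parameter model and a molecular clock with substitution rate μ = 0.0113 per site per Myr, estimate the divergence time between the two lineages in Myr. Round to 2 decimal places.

1.48

P = 60/2219 ≈ 0.027039 and Q = 12/2219 ≈ 0.005408.
Under the Kimura two-parameter model, d = −½ ln(1 − 2P − Q) − ¼ ln(1 − 2Q).
1 − 2P − Q = 0.940514, giving −½ ln(0.940514) = 0.030664.
1 − 2Q = 0.989184, giving −¼ ln(0.989184) = 0.002719.
d = 0.030664 + 0.002719 = 0.033383.
Under a molecular clock d = 2μt, so t = d/(2μ) = 0.033383 / (2 × 0.0113) = 1.48 Myr.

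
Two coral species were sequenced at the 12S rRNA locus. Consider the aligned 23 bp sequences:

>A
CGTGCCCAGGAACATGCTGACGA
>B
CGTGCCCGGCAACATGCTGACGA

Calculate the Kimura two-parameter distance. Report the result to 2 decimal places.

0.09

Of 23 sites, 1 differences are transitions and 1 are transversions, so P = 1/23 ≈ 0.043478 and Q = 1/23 ≈ 0.043478.
Under the Kimura two-parameter model, d = −½ ln(1 − 2P − Q) − ¼ ln(1 − 2Q).
1 − 2P − Q = 0.869566, giving −½ ln(0.869566) = 0.069881.
1 − 2Q = 0.913044, giving −¼ ln(0.913044) = 0.022743.
d = 0.069881 + 0.022743 = 0.092624.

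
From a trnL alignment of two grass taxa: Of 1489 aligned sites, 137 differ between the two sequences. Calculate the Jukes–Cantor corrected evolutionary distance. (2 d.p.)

0.10

p = 137/1489 ≈ 0.092008.
d = −(3/4) ln(1 − 4p/3) = −0.75 ln(1 − 0.122677) = −0.75 ln(0.877323)
  = −0.75 × (-0.130880) = 0.098160 substitutions/site.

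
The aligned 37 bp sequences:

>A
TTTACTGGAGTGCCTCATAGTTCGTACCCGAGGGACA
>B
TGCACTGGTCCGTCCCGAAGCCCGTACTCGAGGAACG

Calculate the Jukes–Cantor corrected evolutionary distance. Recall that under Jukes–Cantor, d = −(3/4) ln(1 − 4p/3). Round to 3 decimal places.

0.527

The sequences differ at 14 of 37 sites, so p = 14/37 ≈ 0.378378.
d = −(3/4) ln(1 − 4p/3) = −0.75 ln(1 − 0.504504) = −0.75 ln(0.495496)
  = −0.75 × (-0.702196) = 0.526647 substitutions/site.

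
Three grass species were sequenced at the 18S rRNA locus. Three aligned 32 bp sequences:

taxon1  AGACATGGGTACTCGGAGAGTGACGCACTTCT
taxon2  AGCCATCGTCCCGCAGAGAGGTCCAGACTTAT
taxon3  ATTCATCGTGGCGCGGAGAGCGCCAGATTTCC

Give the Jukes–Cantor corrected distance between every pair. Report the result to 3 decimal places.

taxon1–taxon2: 13/32 sites differ → p = 0.40625, d = −0.75 ln(1 − 0.541667) = 0.585119 ≈ 0.585.
taxon1–taxon3: 13/32 sites differ → p = 0.40625, d = −0.75 ln(1 − 0.541667) = 0.585119 ≈ 0.585.
taxon2–taxon3: 10/32 sites differ → p = 0.3125, d = −0.75 ln(1 − 0.416667) = 0.404248 ≈ 0.404.

d(taxon1,taxon2) = 0.585, d(taxon1,taxon3) = 0.585, d(taxon2,taxon3) = 0.404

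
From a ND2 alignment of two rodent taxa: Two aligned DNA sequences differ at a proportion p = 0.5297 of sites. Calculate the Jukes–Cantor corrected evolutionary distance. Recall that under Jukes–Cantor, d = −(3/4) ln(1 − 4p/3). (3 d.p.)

d = −(3/4) ln(1 − 4p/3) = −0.75 ln(1 − 0.706267) = −0.75 ln(0.293733)
  = −0.75 × (-1.225084) = 0.918813 substitutions/site.

0.919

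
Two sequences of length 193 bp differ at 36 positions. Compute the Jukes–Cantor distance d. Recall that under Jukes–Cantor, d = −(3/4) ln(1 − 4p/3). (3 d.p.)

p = 36/193 ≈ 0.186528.
d = −(3/4) ln(1 − 4p/3) = −0.75 ln(1 − 0.248704) = −0.75 ln(0.751296)
  = −0.75 × (-0.285956) = 0.214467 substitutions/site.

0.214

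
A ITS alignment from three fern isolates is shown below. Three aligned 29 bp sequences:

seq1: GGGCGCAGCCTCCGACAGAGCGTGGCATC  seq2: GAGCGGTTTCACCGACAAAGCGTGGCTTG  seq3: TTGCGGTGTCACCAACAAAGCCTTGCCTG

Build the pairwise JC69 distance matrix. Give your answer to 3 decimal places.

seq1–seq2: 9/29 sites differ → p ≈ 0.310345, d = −0.75 ln(1 − 0.413793) = 0.400562 ≈ 0.401.
seq1–seq3: 12/29 sites differ → p ≈ 0.413793, d = −0.75 ln(1 − 0.551724) = 0.601760 ≈ 0.602.
seq2–seq3: 7/29 sites differ → p ≈ 0.241379, d = −0.75 ln(1 − 0.321839) = 0.291278 ≈ 0.291.

d(seq1,seq2) = 0.401, d(seq1,seq3) = 0.602, d(seq2,seq3) = 0.291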